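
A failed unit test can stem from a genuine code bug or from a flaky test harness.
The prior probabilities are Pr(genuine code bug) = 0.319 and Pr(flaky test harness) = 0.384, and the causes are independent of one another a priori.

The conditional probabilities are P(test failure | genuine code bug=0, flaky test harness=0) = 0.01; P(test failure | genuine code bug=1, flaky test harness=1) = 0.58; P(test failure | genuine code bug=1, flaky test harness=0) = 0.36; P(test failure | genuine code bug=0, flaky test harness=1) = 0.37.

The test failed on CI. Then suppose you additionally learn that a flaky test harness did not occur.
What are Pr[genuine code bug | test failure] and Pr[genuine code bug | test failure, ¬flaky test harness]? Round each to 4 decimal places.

P(test failure) = 0.01*0.681*0.616 + 0.37*0.681*0.384 + 0.36*0.319*0.616 + 0.58*0.319*0.384 = 0.004195 + 0.096756 + 0.070741 + 0.071048 = 0.242740
Of this, 0.141789 comes from 0.070741 + 0.071048 (the genuine code bug=true cases).
P(genuine code bug | test failure) = 0.141789 / 0.242740 ≈ 0.5841

With the extra evidence:
Numerator (weight on configurations with genuine code bug): 0.36·0.319 = 0.114840
Normalizer over all consistent configurations: 0.01·0.681 + 0.36·0.319 = 0.121650
Posterior = 0.114840 / 0.121650 ≈ 0.9440
With flaky test harness excluded, genuine code bug must carry more of the explanatory weight for the test failure.

Pr[genuine code bug | test failure] ≈ 0.5841; Pr[genuine code bug | test failure, ¬flaky test harness] ≈ 0.9440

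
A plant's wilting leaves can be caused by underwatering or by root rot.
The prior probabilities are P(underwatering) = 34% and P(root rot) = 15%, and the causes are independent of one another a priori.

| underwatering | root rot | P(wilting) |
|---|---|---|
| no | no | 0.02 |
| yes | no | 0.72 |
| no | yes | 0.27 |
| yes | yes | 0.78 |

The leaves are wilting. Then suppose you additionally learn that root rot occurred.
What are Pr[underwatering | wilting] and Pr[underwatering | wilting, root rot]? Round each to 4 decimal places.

P(wilting) = 0.02×0.66×0.85 + 0.27×0.66×0.15 + 0.72×0.34×0.85 + 0.78×0.34×0.15 = 0.011220 + 0.026730 + 0.208080 + 0.039780 = 0.285810
Restricting to configurations with underwatering present: 0.208080 + 0.039780 = 0.247860.
So P(underwatering | wilting) = 0.247860/0.285810 ≈ 0.8672.

Now condition on the additional information:
P(wilting | root rot) = 0.27×0.66 + 0.78×0.34 = 0.178200 + 0.265200 = 0.443400
Restricting to configurations with underwatering present: 0.78×0.34 = 0.265200.
P(underwatering | wilting, root rot) = 0.265200 / 0.443400 ≈ 0.5981

Pr[underwatering | wilting] ≈ 0.8672; Pr[underwatering | wilting, root rot] ≈ 0.5981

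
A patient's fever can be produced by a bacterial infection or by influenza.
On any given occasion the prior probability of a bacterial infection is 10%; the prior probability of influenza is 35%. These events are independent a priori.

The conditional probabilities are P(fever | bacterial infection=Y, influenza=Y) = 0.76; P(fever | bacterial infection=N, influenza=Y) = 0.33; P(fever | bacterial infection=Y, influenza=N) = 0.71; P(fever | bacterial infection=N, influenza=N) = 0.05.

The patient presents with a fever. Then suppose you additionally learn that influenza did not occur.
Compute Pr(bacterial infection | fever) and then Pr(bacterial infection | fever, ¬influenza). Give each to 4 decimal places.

P(fever) = 0.05·0.9·0.65 + 0.33·0.9·0.35 + 0.71·0.1·0.65 + 0.76·0.1·0.35 = 0.029250 + 0.103950 + 0.046150 + 0.026600 = 0.205950
Of this, 0.072750 comes from 0.046150 + 0.026600 (the bacterial infection=true cases).
P(bacterial infection | fever) = 0.072750 / 0.205950 ≈ 0.3532

Now also conditioning on influenza≠true:
P(fever | ¬influenza) = 0.05*0.9 + 0.71*0.1 = 0.045000 + 0.071000 = 0.116000
Restricting to configurations with bacterial infection present: 0.71*0.1 = 0.071000.
Hence the posterior is 0.071000/0.116000 ≈ 0.6121.

Pr(bacterial infection | fever) ≈ 0.3532; Pr(bacterial infection | fever, ¬influenza) ≈ 0.6121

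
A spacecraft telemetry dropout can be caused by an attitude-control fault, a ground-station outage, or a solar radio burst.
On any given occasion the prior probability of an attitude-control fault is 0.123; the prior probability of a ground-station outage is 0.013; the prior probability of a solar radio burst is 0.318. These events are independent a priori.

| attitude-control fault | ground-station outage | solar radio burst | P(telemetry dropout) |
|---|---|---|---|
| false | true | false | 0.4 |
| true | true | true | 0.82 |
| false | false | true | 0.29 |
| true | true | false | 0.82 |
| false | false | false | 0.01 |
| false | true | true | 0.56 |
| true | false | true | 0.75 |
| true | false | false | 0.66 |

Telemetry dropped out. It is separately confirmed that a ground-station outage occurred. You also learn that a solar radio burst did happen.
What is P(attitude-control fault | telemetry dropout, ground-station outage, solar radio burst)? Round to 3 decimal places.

P(telemetry dropout | ground-station outage, solar radio burst) = 0.56×0.877 + 0.82×0.123 = 0.491120 + 0.100860 = 0.591980
Restricting to configurations with attitude-control fault present: 0.82×0.123 = 0.100860.
So P(attitude-control fault | telemetry dropout, ground-station outage, solar radio burst) = 0.100860/0.591980 ≈ 0.170.

P(attitude-control fault | telemetry dropout, ground-station outage, solar radio burst) ≈ 0.170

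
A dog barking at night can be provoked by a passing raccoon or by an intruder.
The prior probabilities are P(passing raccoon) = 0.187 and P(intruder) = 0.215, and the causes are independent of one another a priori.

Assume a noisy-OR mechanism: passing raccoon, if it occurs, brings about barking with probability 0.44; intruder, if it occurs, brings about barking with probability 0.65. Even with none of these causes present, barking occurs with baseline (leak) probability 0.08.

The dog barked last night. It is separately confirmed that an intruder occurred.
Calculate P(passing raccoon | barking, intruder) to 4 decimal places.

P(passing raccoon | barking, intruder) ≈ 0.2176

Under noisy-OR, P(barking | causes) = 1 − (1−0.08)·∏(1−qᵢ) over the active causes.
P(barking | intruder) = 0.678·0.813 + 0.81968·0.187 = 0.551214 + 0.153280 = 0.704494
Restricting to configurations with passing raccoon present: 0.81968·0.187 = 0.153280.
So P(passing raccoon | barking, intruder) = 0.153280/0.704494 ≈ 0.2176.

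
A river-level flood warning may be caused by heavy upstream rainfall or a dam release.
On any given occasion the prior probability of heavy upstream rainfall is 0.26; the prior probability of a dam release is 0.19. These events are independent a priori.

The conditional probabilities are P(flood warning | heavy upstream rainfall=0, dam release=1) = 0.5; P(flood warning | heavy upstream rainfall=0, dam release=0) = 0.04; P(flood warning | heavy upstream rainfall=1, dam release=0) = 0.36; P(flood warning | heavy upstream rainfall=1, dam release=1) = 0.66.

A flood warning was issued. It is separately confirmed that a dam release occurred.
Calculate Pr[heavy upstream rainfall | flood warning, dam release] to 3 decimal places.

P(flood warning | dam release) = 0.5×0.74 + 0.66×0.26 = 0.370000 + 0.171600 = 0.541600
The heavy upstream rainfall-present share is 0.66×0.26 = 0.171600.
Hence the posterior is 0.171600/0.541600 ≈ 0.317.

Pr[heavy upstream rainfall | flood warning, dam release] ≈ 0.317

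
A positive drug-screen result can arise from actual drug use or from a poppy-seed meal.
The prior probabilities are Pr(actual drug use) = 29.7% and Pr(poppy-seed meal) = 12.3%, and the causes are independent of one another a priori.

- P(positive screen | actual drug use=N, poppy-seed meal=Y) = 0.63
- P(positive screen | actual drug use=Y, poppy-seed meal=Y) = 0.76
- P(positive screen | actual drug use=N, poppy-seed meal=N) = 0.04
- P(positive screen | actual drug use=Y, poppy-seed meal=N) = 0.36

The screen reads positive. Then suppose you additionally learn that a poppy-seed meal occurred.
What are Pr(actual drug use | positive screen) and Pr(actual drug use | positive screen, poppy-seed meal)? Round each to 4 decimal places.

Pr(actual drug use | positive screen) ≈ 0.6056; Pr(actual drug use | positive screen, poppy-seed meal) ≈ 0.3376

Numerator (weight on configurations with actual drug use): 0.093769 + 0.027764 = 0.121533
Normalizer over all consistent configurations: 0.04×0.703×0.877 + 0.63×0.703×0.123 + 0.36×0.297×0.877 + 0.76×0.297×0.123 = 0.200669
Posterior = 0.121533 / 0.200669 ≈ 0.6056

With the extra evidence:
P(positive screen | poppy-seed meal) = 0.63×0.703 + 0.76×0.297 = 0.442890 + 0.225720 = 0.668610
The actual drug use-present share is 0.76×0.297 = 0.225720.
P(actual drug use | positive screen, poppy-seed meal) = 0.225720 / 0.668610 ≈ 0.3376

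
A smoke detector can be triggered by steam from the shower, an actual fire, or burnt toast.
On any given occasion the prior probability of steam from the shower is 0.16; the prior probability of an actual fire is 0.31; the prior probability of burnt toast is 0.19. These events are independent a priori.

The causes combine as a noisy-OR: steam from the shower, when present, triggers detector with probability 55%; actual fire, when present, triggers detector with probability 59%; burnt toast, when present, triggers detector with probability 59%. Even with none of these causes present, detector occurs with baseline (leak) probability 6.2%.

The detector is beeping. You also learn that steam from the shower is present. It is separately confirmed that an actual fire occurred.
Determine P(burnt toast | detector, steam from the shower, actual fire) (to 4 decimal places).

P(burnt toast | detector, steam from the shower, actual fire) ≈ 0.2086

Under noisy-OR, P(detector | causes) = 1 − (1−0.062)·∏(1−qᵢ) over the active causes.
P(detector | steam from the shower, actual fire) = 0.826939*0.81 + 0.929045*0.19 = 0.669821 + 0.176519 = 0.846340
The burnt toast-present share is 0.929045*0.19 = 0.176519.
So P(burnt toast | detector, steam from the shower, actual fire) = 0.176519/0.846340 ≈ 0.2086.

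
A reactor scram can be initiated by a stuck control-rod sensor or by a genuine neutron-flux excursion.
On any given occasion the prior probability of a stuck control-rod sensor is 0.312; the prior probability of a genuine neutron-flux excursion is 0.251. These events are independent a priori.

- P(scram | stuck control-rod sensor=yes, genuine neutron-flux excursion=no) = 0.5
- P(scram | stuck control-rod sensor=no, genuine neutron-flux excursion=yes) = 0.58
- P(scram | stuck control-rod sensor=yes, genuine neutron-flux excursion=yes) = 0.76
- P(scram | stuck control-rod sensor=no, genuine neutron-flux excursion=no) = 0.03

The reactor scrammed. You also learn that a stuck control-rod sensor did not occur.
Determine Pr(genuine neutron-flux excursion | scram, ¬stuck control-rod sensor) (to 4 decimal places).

P(scram | ¬stuck control-rod sensor) = 0.03·0.749 + 0.58·0.251 = 0.022470 + 0.145580 = 0.168050
The genuine neutron-flux excursion-present share is 0.58·0.251 = 0.145580.
P(genuine neutron-flux excursion | scram, ¬stuck control-rod sensor) = 0.145580 / 0.168050 ≈ 0.8663

Pr(genuine neutron-flux excursion | scram, ¬stuck control-rod sensor) ≈ 0.8663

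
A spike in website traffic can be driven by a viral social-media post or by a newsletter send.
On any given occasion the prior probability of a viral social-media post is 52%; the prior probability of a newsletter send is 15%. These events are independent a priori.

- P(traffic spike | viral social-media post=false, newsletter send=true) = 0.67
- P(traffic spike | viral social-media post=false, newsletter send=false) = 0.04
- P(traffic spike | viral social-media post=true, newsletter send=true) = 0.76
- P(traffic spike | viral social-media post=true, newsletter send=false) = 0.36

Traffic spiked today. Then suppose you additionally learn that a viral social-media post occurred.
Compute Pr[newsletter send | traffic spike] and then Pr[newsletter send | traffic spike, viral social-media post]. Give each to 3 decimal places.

Pr[newsletter send | traffic spike] ≈ 0.380; Pr[newsletter send | traffic spike, viral social-media post] ≈ 0.271

Weight on newsletter send=true, given the evidence: 0.048240 + 0.059280 = 0.107520
Normalizer over all consistent configurations: 0.04*0.48*0.85 + 0.67*0.48*0.15 + 0.36*0.52*0.85 + 0.76*0.52*0.15 = 0.282960
Posterior = 0.107520 / 0.282960 ≈ 0.380

With the extra evidence:
Weight on newsletter send=true, given the evidence: 0.76·0.15 = 0.114000
The normalizing constant is 0.36·0.85 + 0.76·0.15 = 0.420000
Posterior = 0.114000 / 0.420000 ≈ 0.271
This is intercausal reasoning (explaining away): once viral social-media post accounts for the traffic spike, newsletter send becomes less likely.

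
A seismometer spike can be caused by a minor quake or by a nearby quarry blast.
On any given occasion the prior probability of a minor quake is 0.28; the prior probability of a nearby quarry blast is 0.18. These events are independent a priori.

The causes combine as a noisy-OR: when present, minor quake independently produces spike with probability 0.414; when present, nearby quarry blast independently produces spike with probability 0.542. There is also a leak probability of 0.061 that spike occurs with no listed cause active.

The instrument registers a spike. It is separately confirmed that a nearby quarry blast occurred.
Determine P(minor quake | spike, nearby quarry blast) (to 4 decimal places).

P(minor quake | spike, nearby quarry blast) ≈ 0.3379

Under noisy-OR, P(spike | causes) = 1 − (1−0.061)·∏(1−qᵢ) over the active causes.
P(spike | nearby quarry blast) = 0.569938×0.72 + 0.747984×0.28 = 0.410355 + 0.209436 = 0.619791
The minor quake-present share is 0.747984×0.28 = 0.209436.
Hence the posterior is 0.209436/0.619791 ≈ 0.3379.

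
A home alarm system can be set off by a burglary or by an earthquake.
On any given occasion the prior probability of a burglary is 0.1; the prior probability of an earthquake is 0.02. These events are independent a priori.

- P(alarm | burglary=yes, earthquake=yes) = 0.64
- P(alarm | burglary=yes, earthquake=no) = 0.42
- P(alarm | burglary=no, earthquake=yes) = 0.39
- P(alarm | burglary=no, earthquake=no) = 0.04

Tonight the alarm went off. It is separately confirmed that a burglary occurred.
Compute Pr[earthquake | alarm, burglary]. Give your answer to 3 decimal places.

Pr[earthquake | alarm, burglary] ≈ 0.030

For the numerator, keep only earthquake=true terms: 0.64·0.02 = 0.012800
Normalizer over all consistent configurations: 0.42·0.98 + 0.64·0.02 = 0.424400
Posterior = 0.012800 / 0.424400 ≈ 0.030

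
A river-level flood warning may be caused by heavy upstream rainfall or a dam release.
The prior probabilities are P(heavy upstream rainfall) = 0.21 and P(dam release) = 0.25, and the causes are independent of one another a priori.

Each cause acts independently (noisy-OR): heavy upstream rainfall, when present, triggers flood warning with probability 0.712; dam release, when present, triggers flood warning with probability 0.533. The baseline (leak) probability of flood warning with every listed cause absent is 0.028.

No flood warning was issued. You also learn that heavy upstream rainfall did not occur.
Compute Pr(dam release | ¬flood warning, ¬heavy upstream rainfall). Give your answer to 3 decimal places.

Under noisy-OR, P(flood warning | causes) = 1 − (1−0.028)·∏(1−qᵢ) over the active causes.
Numerator (weight on configurations with dam release): 0.453924·0.25 = 0.113481
Denominator P(¬flood warning | ¬heavy upstream rainfall): 0.972·0.75 + 0.453924·0.25 = 0.842481
P(dam release | ¬flood warning, ¬heavy upstream rainfall) = 0.113481/0.842481 ≈ 0.135

Pr(dam release | ¬flood warning, ¬heavy upstream rainfall) ≈ 0.135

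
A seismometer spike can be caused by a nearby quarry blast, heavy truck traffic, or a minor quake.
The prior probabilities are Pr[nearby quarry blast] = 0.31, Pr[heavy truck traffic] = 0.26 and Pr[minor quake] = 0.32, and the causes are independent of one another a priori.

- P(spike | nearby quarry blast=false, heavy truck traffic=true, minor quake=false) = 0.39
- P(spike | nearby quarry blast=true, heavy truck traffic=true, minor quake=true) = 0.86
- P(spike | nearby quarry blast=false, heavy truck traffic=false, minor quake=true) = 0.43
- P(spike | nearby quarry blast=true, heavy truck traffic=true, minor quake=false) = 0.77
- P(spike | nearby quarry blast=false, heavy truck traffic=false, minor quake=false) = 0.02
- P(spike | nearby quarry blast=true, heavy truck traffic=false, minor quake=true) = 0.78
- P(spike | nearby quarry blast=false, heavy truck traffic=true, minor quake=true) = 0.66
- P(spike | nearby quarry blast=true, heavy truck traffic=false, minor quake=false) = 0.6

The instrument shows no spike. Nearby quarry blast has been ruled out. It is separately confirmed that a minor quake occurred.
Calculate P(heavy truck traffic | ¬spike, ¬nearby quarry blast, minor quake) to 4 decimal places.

P(heavy truck traffic | ¬spike, ¬nearby quarry blast, minor quake) ≈ 0.1733

For the numerator, keep only heavy truck traffic=true terms: 0.34×0.26 = 0.088400
Normalizer over all consistent configurations: 0.57×0.74 + 0.34×0.26 = 0.510200
Posterior = 0.088400 / 0.510200 ≈ 0.1733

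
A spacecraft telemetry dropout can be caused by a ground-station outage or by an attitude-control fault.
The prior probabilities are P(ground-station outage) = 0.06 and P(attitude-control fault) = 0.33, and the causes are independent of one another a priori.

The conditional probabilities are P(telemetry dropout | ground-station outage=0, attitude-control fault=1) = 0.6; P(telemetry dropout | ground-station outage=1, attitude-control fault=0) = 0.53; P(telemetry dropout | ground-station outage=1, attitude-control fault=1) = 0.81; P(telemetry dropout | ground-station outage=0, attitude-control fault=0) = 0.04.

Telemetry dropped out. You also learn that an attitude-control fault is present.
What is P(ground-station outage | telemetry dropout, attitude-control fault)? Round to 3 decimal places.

Numerator (weight on configurations with ground-station outage): 0.81·0.06 = 0.048600
Denominator P(telemetry dropout | attitude-control fault): 0.6·0.94 + 0.81·0.06 = 0.612600
Posterior = 0.048600 / 0.612600 ≈ 0.079

P(ground-station outage | telemetry dropout, attitude-control fault) ≈ 0.079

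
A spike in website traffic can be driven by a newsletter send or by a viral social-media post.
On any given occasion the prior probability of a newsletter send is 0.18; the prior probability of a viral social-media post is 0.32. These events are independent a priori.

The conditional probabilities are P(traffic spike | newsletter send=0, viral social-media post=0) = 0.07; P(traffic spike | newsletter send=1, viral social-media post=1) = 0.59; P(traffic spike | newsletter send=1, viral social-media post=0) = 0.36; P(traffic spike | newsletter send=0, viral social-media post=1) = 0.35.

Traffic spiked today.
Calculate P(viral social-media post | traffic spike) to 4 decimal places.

Numerator (weight on configurations with viral social-media post): 0.091840 + 0.033984 = 0.125824
Normalizer over all consistent configurations: 0.07·0.82·0.68 + 0.35·0.82·0.32 + 0.36·0.18·0.68 + 0.59·0.18·0.32 = 0.208920
P(viral social-media post | traffic spike) = 0.125824/0.208920 ≈ 0.6023

P(viral social-media post | traffic spike) ≈ 0.6023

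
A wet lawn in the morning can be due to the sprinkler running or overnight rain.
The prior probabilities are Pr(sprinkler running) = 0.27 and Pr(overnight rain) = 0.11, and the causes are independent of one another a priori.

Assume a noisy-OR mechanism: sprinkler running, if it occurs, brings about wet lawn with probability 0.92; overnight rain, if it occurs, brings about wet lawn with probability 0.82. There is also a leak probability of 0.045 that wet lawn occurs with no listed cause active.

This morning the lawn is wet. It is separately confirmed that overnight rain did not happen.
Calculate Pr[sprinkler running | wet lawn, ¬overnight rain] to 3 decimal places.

Under noisy-OR, P(wet lawn | causes) = 1 − (1−0.045)·∏(1−qᵢ) over the active causes.
P(wet lawn | ¬overnight rain) = 0.045·0.73 + 0.9236·0.27 = 0.032850 + 0.249372 = 0.282222
Of this, 0.249372 comes from 0.9236·0.27 (the sprinkler running=true cases).
Hence the posterior is 0.249372/0.282222 ≈ 0.884.

Pr[sprinkler running | wet lawn, ¬overnight rain] ≈ 0.884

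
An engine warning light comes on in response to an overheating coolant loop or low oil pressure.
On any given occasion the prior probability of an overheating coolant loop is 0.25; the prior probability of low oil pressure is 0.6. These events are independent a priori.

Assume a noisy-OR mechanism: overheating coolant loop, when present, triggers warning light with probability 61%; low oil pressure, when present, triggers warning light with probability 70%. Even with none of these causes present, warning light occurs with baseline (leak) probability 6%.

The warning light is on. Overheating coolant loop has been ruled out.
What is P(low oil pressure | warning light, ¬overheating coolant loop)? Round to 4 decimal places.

Under noisy-OR, P(warning light | causes) = 1 − (1−0.06)·∏(1−qᵢ) over the active causes.
P(warning light | ¬overheating coolant loop) = 0.06*0.4 + 0.718*0.6 = 0.024000 + 0.430800 = 0.454800
The low oil pressure-present share is 0.718*0.6 = 0.430800.
So P(low oil pressure | warning light, ¬overheating coolant loop) = 0.430800/0.454800 ≈ 0.9472.

P(low oil pressure | warning light, ¬overheating coolant loop) ≈ 0.9472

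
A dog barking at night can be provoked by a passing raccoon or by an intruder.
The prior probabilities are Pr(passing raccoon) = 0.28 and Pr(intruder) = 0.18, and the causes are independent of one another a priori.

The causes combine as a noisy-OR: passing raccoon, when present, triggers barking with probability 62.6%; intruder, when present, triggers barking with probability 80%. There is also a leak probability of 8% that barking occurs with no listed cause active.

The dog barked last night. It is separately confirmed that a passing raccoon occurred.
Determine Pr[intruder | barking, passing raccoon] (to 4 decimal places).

Under noisy-OR, P(barking | causes) = 1 − (1−0.08)·∏(1−qᵢ) over the active causes.
Weight on intruder=true, given the evidence: 0.931184*0.18 = 0.167613
Denominator P(barking | passing raccoon): 0.65592*0.82 + 0.931184*0.18 = 0.705467
P(intruder | barking, passing raccoon) = 0.167613/0.705467 ≈ 0.2376

Pr[intruder | barking, passing raccoon] ≈ 0.2376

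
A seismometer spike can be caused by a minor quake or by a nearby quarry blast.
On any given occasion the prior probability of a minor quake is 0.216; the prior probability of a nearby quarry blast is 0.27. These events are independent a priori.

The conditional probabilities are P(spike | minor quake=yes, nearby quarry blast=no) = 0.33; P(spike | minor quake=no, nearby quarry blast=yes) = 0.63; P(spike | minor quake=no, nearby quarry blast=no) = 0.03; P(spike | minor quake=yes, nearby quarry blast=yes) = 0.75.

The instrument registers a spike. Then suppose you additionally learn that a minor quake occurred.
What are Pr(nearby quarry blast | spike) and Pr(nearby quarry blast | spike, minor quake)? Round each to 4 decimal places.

Pr(nearby quarry blast | spike) ≈ 0.7190; Pr(nearby quarry blast | spike, minor quake) ≈ 0.4567

Weight on nearby quarry blast=true, given the evidence: 0.133358 + 0.043740 = 0.177098
Normalizer over all consistent configurations: 0.03*0.784*0.73 + 0.63*0.784*0.27 + 0.33*0.216*0.73 + 0.75*0.216*0.27 = 0.246302
P(nearby quarry blast | spike) = 0.177098/0.246302 ≈ 0.7190

Now also conditioning on minor quake=true:
Enumerate both values of nearby quarry blast and weight by the priors:
  P(spike | minor quake) = 0.33×0.73 + 0.75×0.27
        = 0.240900 + 0.202500 = 0.443400
The terms with nearby quarry blast present sum to 0.202500, so
  P(nearby quarry blast | spike, minor quake) = 0.202500 / 0.443400 ≈ 0.4567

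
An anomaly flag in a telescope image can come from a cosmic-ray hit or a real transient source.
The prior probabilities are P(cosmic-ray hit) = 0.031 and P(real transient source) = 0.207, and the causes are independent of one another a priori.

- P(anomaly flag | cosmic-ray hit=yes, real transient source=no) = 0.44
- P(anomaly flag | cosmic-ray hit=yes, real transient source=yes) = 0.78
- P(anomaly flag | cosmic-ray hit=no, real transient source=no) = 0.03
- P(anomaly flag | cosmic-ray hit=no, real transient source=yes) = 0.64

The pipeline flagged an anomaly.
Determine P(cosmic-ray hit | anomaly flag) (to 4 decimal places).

P(anomaly flag) = 0.03*0.969*0.793 + 0.64*0.969*0.207 + 0.44*0.031*0.793 + 0.78*0.031*0.207 = 0.023053 + 0.128373 + 0.010817 + 0.005005 = 0.167248
Restricting to configurations with cosmic-ray hit present: 0.010817 + 0.005005 = 0.015822.
P(cosmic-ray hit | anomaly flag) = 0.015822 / 0.167248 ≈ 0.0946

P(cosmic-ray hit | anomaly flag) ≈ 0.0946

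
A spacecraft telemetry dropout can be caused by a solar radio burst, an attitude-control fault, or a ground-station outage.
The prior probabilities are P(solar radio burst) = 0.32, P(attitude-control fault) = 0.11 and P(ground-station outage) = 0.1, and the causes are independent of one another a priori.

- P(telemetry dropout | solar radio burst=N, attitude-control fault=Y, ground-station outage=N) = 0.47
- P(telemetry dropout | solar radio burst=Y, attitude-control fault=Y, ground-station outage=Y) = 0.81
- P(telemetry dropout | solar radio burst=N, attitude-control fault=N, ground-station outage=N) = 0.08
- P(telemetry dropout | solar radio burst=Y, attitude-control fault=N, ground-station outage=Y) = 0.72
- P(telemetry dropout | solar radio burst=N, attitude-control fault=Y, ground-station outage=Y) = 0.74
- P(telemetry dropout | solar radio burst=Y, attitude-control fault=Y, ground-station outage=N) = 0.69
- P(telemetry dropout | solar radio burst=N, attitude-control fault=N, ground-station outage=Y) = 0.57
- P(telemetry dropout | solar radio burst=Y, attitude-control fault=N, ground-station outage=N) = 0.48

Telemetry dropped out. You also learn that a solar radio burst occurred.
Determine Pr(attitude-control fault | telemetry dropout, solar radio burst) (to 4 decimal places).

P(telemetry dropout | solar radio burst) = 0.48·0.89·0.9 + 0.72·0.89·0.1 + 0.69·0.11·0.9 + 0.81·0.11·0.1 = 0.384480 + 0.064080 + 0.068310 + 0.008910 = 0.525780
The attitude-control fault-present share is 0.068310 + 0.008910 = 0.077220.
So P(attitude-control fault | telemetry dropout, solar radio burst) = 0.077220/0.525780 ≈ 0.1469.

Pr(attitude-control fault | telemetry dropout, solar radio burst) ≈ 0.1469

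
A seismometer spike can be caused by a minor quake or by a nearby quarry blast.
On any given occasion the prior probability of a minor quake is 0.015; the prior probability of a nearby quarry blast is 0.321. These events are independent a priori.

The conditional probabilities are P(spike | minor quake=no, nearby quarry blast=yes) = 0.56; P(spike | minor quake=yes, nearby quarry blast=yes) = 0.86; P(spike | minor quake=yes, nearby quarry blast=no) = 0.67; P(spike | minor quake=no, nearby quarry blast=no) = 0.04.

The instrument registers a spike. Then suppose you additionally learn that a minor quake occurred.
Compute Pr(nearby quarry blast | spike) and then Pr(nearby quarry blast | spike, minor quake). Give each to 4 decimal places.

Enumerate the 4 (minor quake, nearby quarry blast) configurations and weight by the priors:
  P(spike) = 0.04×0.985×0.679 + 0.56×0.985×0.321 + 0.67×0.015×0.679 + 0.86×0.015×0.321
        = 0.026753 + 0.177064 + 0.006824 + 0.004141 = 0.214782
Keeping only the nearby quarry blast-present terms gives 0.181205, so
  P(nearby quarry blast | spike) = 0.181205 / 0.214782 ≈ 0.8437

Now condition on the additional information:
By total probability over both values of nearby quarry blast:
  P(spike | minor quake) = 0.67·0.679 + 0.86·0.321
        = 0.454930 + 0.276060 = 0.730990
The terms with nearby quarry blast present sum to 0.276060, so
  P(nearby quarry blast | spike, minor quake) = 0.276060 / 0.730990 ≈ 0.3777

Pr(nearby quarry blast | spike) ≈ 0.8437; Pr(nearby quarry blast | spike, minor quake) ≈ 0.3777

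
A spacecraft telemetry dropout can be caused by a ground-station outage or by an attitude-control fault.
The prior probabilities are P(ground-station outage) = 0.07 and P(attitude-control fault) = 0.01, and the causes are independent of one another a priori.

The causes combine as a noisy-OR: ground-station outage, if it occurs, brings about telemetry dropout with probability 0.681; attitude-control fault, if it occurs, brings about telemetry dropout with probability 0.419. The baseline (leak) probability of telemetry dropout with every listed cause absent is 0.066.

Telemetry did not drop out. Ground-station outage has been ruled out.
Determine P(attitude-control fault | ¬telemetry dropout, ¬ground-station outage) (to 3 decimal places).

P(attitude-control fault | ¬telemetry dropout, ¬ground-station outage) ≈ 0.006

Under noisy-OR, P(telemetry dropout | causes) = 1 − (1−0.066)·∏(1−qᵢ) over the active causes.
Numerator (weight on configurations with attitude-control fault): 0.542654×0.01 = 0.005427
The normalizing constant is 0.934×0.99 + 0.542654×0.01 = 0.930087
Posterior = 0.005427 / 0.930087 ≈ 0.006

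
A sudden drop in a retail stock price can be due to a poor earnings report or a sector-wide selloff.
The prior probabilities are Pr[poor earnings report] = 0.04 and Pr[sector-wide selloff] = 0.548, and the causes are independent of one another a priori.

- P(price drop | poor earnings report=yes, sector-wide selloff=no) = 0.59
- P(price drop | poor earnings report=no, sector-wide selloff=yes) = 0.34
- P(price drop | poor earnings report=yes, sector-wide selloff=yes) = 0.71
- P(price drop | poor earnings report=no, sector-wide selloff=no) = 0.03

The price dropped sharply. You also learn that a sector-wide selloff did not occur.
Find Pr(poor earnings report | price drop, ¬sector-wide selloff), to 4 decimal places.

Enumerate both values of poor earnings report and weight by the priors:
  P(price drop | ¬sector-wide selloff) = 0.03*0.96 + 0.59*0.04
        = 0.028800 + 0.023600 = 0.052400
The terms with poor earnings report present sum to 0.023600, so
  P(poor earnings report | price drop, ¬sector-wide selloff) = 0.023600 / 0.052400 ≈ 0.4504

Pr(poor earnings report | price drop, ¬sector-wide selloff) ≈ 0.4504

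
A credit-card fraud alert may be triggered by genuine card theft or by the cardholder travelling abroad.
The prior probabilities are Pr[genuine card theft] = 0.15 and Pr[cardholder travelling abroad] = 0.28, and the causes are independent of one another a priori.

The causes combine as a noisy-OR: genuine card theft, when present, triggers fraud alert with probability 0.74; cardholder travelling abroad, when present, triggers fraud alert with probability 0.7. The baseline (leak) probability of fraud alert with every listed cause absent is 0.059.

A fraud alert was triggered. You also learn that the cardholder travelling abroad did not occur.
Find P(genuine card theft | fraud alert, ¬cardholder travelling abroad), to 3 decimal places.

Under noisy-OR, P(fraud alert | causes) = 1 − (1−0.059)·∏(1−qᵢ) over the active causes.
For the numerator, keep only genuine card theft=true terms: 0.75534·0.15 = 0.113301
Normalizer over all consistent configurations: 0.059·0.85 + 0.75534·0.15 = 0.163451
Posterior = 0.113301 / 0.163451 ≈ 0.693

P(genuine card theft | fraud alert, ¬cardholder travelling abroad) ≈ 0.693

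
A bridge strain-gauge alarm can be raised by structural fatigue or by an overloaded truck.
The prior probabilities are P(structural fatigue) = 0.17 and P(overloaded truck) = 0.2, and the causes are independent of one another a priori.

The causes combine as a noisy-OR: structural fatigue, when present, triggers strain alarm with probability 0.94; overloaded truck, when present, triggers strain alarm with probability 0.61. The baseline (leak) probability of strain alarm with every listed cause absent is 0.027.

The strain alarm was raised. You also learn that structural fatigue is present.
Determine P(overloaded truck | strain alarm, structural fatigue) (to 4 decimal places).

Under noisy-OR, P(strain alarm | causes) = 1 − (1−0.027)·∏(1−qᵢ) over the active causes.
P(strain alarm | structural fatigue) = 0.94162*0.8 + 0.977232*0.2 = 0.753296 + 0.195446 = 0.948742
Of this, 0.195446 comes from 0.977232*0.2 (the overloaded truck=true cases).
So P(overloaded truck | strain alarm, structural fatigue) = 0.195446/0.948742 ≈ 0.2060.

P(overloaded truck | strain alarm, structural fatigue) ≈ 0.2060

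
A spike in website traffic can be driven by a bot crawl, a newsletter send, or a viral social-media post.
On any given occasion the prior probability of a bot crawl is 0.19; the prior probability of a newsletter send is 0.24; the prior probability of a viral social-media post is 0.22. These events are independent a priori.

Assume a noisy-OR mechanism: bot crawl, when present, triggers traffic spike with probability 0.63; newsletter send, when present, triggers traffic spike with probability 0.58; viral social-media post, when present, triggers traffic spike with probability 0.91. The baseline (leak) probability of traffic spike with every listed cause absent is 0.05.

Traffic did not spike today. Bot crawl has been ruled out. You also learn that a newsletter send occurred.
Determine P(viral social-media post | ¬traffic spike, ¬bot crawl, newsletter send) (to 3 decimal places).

Under noisy-OR, P(traffic spike | causes) = 1 − (1−0.05)·∏(1−qᵢ) over the active causes.
Sum P(¬traffic spike|·) weighted by the priors over both values of viral social-media post:
  P(¬traffic spike | ¬bot crawl, newsletter send) = 0.399*0.78 + 0.03591*0.22
        = 0.311220 + 0.007900 = 0.319120
The terms with viral social-media post present sum to 0.007900, so
  P(viral social-media post | ¬traffic spike, ¬bot crawl, newsletter send) = 0.007900 / 0.319120 ≈ 0.025

P(viral social-media post | ¬traffic spike, ¬bot crawl, newsletter send) ≈ 0.025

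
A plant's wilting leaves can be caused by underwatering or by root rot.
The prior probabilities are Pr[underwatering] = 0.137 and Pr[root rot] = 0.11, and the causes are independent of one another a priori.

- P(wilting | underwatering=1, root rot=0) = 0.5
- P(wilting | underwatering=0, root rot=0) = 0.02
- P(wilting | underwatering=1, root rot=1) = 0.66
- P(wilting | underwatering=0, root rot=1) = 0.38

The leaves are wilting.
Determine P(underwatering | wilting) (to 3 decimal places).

For the numerator, keep only underwatering=true terms: 0.060965 + 0.009946 = 0.070911
Denominator P(wilting): 0.02·0.863·0.89 + 0.38·0.863·0.11 + 0.5·0.137·0.89 + 0.66·0.137·0.11 = 0.122345
Posterior = 0.070911 / 0.122345 ≈ 0.580

P(underwatering | wilting) ≈ 0.580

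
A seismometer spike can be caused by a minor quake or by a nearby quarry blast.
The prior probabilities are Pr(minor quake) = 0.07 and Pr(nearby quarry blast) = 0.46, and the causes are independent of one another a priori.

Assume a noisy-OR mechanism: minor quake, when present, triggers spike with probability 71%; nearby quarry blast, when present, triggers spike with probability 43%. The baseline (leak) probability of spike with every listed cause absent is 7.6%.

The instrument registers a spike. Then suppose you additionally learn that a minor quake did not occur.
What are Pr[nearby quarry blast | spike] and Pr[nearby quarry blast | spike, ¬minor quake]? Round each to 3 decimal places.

Under noisy-OR, P(spike | causes) = 1 − (1−0.076)·∏(1−qᵢ) over the active causes.
Weight on nearby quarry blast=true, given the evidence: 0.202486 + 0.027282 = 0.229768
Denominator P(spike): 0.076*0.93*0.54 + 0.47332*0.93*0.46 + 0.73204*0.07*0.54 + 0.847263*0.07*0.46 = 0.295606
P(nearby quarry blast | spike) = 0.229768/0.295606 ≈ 0.777

Now condition on the additional information:
P(spike | ¬minor quake) = 0.076×0.54 + 0.47332×0.46 = 0.041040 + 0.217727 = 0.258767
Of this, 0.217727 comes from 0.47332×0.46 (the nearby quarry blast=true cases).
So P(nearby quarry blast | spike, ¬minor quake) = 0.217727/0.258767 ≈ 0.841.

Pr[nearby quarry blast | spike] ≈ 0.777; Pr[nearby quarry blast | spike, ¬minor quake] ≈ 0.841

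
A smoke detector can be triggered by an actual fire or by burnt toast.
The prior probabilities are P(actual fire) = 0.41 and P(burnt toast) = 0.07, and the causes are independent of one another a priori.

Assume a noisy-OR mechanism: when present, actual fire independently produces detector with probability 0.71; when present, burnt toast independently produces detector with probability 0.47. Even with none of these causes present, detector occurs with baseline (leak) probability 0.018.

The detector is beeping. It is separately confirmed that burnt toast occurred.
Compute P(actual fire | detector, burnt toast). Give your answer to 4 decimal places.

P(actual fire | detector, burnt toast) ≈ 0.5517

Under noisy-OR, P(detector | causes) = 1 − (1−0.018)·∏(1−qᵢ) over the active causes.
Numerator (weight on configurations with actual fire): 0.849067·0.41 = 0.348117
Denominator P(detector | burnt toast): 0.47954·0.59 + 0.849067·0.41 = 0.631046
Posterior = 0.348117 / 0.631046 ≈ 0.5517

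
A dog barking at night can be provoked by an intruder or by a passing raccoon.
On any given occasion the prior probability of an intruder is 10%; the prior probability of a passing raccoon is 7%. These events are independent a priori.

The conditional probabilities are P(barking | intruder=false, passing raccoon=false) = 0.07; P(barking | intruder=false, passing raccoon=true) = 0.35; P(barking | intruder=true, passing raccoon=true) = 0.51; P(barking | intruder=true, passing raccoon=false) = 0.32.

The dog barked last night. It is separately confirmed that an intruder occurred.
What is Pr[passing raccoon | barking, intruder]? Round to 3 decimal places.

Pr[passing raccoon | barking, intruder] ≈ 0.107

P(barking | intruder) = 0.32*0.93 + 0.51*0.07 = 0.297600 + 0.035700 = 0.333300
Restricting to configurations with passing raccoon present: 0.51*0.07 = 0.035700.
Hence the posterior is 0.035700/0.333300 ≈ 0.107.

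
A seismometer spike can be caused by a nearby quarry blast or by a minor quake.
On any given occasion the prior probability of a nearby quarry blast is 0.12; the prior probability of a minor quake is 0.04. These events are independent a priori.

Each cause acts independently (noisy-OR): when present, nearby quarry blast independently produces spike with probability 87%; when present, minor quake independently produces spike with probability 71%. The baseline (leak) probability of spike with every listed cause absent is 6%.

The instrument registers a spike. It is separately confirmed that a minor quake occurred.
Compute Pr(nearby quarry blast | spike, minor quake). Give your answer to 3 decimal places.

Pr(nearby quarry blast | spike, minor quake) ≈ 0.153

Under noisy-OR, P(spike | causes) = 1 − (1−0.06)·∏(1−qᵢ) over the active causes.
By total probability over both values of nearby quarry blast:
  P(spike | minor quake) = 0.7274*0.88 + 0.964562*0.12
        = 0.640112 + 0.115747 = 0.755859
The terms with nearby quarry blast present sum to 0.115747, so
  P(nearby quarry blast | spike, minor quake) = 0.115747 / 0.755859 ≈ 0.153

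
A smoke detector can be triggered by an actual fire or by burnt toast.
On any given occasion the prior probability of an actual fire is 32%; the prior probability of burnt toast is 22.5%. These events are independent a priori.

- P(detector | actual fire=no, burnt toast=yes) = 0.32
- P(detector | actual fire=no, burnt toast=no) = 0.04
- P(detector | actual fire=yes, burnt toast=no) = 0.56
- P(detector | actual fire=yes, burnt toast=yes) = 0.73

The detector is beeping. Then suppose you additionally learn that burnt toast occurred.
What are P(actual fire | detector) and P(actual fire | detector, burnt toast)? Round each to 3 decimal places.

By total probability over the 4 (actual fire, burnt toast) configurations:
  P(detector) = 0.04×0.68×0.775 + 0.32×0.68×0.225 + 0.56×0.32×0.775 + 0.73×0.32×0.225
        = 0.021080 + 0.048960 + 0.138880 + 0.052560 = 0.261480
Keeping only the actual fire-present terms gives 0.191440, so
  P(actual fire | detector) = 0.191440 / 0.261480 ≈ 0.732

Now condition on the additional information:
By total probability over both values of actual fire:
  P(detector | burnt toast) = 0.32*0.68 + 0.73*0.32
        = 0.217600 + 0.233600 = 0.451200
Keeping only the actual fire-present terms gives 0.233600, so
  P(actual fire | detector, burnt toast) = 0.233600 / 0.451200 ≈ 0.518

P(actual fire | detector) ≈ 0.732; P(actual fire | detector, burnt toast) ≈ 0.518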